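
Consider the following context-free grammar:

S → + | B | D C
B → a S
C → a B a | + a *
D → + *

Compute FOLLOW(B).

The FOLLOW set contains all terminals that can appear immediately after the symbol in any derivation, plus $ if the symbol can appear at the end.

We compute FOLLOW(B) using the standard algorithm.
FOLLOW(S) starts with {$}.
FIRST(B) = {a}
FIRST(C) = {+, a}
FIRST(D) = {+}
FIRST(S) = {+, a}
FOLLOW(B) = {$, a}
FOLLOW(C) = {$, a}
FOLLOW(D) = {+, a}
FOLLOW(S) = {$, a}
Therefore, FOLLOW(B) = {$, a}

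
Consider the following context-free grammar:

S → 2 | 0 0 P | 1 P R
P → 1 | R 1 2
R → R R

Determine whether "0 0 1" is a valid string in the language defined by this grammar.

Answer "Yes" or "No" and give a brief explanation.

Yes - a valid derivation exists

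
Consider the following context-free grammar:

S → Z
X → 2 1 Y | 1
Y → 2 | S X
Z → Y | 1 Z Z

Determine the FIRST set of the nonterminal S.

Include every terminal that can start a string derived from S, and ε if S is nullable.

We compute FIRST(S) using the standard algorithm.
FIRST(S) = {1, 2}
FIRST(X) = {1, 2}
FIRST(Y) = {1, 2}
FIRST(Z) = {1, 2}
Therefore, FIRST(S) = {1, 2}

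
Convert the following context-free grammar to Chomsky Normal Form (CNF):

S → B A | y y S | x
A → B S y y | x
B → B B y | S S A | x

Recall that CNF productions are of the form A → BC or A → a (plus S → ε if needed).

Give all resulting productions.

TY → y; S → x; A → x; B → x; S → B A; S → TY X0; X0 → TY S; A → B X1; X1 → S X2; X2 → TY TY; B → B X3; X3 → B TY; B → S X4; X4 → S A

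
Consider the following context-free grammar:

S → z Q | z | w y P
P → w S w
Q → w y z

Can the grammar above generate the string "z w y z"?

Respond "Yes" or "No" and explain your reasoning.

Yes - a valid derivation exists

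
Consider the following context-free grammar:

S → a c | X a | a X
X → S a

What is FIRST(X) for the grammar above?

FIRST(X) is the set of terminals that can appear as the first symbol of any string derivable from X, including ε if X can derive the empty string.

We compute FIRST(X) using the standard algorithm.
FIRST(S) = {a}
FIRST(X) = {a}
Therefore, FIRST(X) = {a}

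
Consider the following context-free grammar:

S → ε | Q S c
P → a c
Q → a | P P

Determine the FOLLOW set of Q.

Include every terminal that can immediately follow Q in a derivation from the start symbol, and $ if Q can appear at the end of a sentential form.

We compute FOLLOW(Q) using the standard algorithm.
FOLLOW(S) starts with {$}.
FIRST(P) = {a}
FIRST(Q) = {a}
FIRST(S) = {a, ε}
FOLLOW(P) = {a, c}
FOLLOW(Q) = {a, c}
FOLLOW(S) = {$, c}
Therefore, FOLLOW(Q) = {a, c}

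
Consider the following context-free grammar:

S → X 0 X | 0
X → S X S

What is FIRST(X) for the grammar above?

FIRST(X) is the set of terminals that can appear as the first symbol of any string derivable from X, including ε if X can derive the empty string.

We compute FIRST(X) using the standard algorithm.
FIRST(S) = {0}
FIRST(X) = {0}
Therefore, FIRST(X) = {0}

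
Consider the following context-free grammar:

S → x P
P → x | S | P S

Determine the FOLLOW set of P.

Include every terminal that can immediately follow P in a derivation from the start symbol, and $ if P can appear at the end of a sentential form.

We compute FOLLOW(P) using the standard algorithm.
FOLLOW(S) starts with {$}.
FIRST(P) = {x}
FIRST(S) = {x}
FOLLOW(P) = {$, x}
FOLLOW(S) = {$, x}
Therefore, FOLLOW(P) = {$, x}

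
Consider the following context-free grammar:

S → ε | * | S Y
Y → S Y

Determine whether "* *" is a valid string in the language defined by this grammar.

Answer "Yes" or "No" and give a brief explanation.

No - no valid derivation exists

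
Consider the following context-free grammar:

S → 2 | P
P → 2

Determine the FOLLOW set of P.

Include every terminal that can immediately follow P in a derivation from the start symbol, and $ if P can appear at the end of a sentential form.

We compute FOLLOW(P) using the standard algorithm.
FOLLOW(S) starts with {$}.
FIRST(P) = {2}
FIRST(S) = {2}
FOLLOW(P) = {$}
FOLLOW(S) = {$}
Therefore, FOLLOW(P) = {$}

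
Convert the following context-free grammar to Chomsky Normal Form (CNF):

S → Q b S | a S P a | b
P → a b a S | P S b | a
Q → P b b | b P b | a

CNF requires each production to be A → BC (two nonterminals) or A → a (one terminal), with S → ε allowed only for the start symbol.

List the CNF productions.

TB → b; TA → a; S → b; P → a; Q → a; S → Q X0; X0 → TB S; S → TA X1; X1 → S X2; X2 → P TA; P → TA X3; X3 → TB X4; X4 → TA S; P → P X5; X5 → S TB; Q → P X6; X6 → TB TB; Q → TB X7; X7 → P TB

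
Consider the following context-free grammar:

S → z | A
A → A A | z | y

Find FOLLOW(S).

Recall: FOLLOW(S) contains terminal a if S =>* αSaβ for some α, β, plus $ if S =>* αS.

We compute FOLLOW(S) using the standard algorithm.
FOLLOW(S) starts with {$}.
FIRST(A) = {y, z}
FIRST(S) = {y, z}
FOLLOW(A) = {$, y, z}
FOLLOW(S) = {$}
Therefore, FOLLOW(S) = {$}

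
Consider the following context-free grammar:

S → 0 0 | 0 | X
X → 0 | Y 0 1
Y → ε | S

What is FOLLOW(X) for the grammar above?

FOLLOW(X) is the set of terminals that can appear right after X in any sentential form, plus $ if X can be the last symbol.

We compute FOLLOW(X) using the standard algorithm.
FOLLOW(S) starts with {$}.
FIRST(S) = {0}
FIRST(X) = {0}
FIRST(Y) = {0, ε}
FOLLOW(S) = {$, 0}
FOLLOW(X) = {$, 0}
FOLLOW(Y) = {0}
Therefore, FOLLOW(X) = {$, 0}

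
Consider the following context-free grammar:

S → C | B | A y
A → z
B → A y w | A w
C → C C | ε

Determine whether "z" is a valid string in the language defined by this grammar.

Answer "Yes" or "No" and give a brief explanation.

No - no valid derivation exists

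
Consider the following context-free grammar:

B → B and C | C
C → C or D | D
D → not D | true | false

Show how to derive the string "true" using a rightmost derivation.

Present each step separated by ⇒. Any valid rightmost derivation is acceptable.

B ⇒ C ⇒ D ⇒ true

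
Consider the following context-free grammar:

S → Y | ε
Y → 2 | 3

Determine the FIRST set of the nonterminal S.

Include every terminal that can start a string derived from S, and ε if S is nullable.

We compute FIRST(S) using the standard algorithm.
FIRST(S) = {2, 3, ε}
FIRST(Y) = {2, 3}
Therefore, FIRST(S) = {2, 3, ε}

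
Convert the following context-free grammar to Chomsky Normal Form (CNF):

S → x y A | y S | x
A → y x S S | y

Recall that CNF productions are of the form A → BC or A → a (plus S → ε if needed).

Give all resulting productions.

TX → x; TY → y; S → x; A → y; S → TX X0; X0 → TY A; S → TY S; A → TY X1; X1 → TX X2; X2 → S S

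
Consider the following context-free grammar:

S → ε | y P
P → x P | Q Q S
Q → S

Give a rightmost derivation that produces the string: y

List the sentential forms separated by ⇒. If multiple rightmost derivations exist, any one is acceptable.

S ⇒ y P ⇒ y Q Q S ⇒ y Q Q ⇒ y Q S ⇒ y Q ⇒ y S ⇒ y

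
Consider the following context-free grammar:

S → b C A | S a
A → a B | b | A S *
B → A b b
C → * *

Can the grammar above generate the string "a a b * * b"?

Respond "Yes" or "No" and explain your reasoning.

No - no valid derivation exists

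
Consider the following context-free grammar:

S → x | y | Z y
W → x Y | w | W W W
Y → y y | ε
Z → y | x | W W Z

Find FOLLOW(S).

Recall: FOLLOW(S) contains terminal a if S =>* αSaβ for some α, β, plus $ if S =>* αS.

We compute FOLLOW(S) using the standard algorithm.
FOLLOW(S) starts with {$}.
FIRST(S) = {w, x, y}
FIRST(W) = {w, x}
FIRST(Y) = {y, ε}
FIRST(Z) = {w, x, y}
FOLLOW(S) = {$}
FOLLOW(W) = {w, x, y}
FOLLOW(Y) = {w, x, y}
FOLLOW(Z) = {y}
Therefore, FOLLOW(S) = {$}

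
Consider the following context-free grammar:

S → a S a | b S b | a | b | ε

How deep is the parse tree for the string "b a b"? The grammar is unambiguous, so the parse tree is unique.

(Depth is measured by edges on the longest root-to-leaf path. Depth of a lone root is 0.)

2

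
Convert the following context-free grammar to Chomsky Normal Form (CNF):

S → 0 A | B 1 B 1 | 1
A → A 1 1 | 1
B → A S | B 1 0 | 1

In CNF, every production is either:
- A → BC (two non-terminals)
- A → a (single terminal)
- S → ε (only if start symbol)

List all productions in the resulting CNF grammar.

T0 → 0; T1 → 1; S → 1; A → 1; B → 1; S → T0 A; S → B X0; X0 → T1 X1; X1 → B T1; A → A X2; X2 → T1 T1; B → A S; B → B X3; X3 → T1 T0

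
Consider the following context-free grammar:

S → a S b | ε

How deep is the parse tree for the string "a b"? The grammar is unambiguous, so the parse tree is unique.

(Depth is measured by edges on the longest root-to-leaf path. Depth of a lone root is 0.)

2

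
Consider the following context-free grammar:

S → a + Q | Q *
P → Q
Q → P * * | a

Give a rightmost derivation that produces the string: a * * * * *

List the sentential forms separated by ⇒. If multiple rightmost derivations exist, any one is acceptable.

S ⇒ Q * ⇒ P * * * ⇒ Q * * * ⇒ P * * * * * ⇒ Q * * * * * ⇒ a * * * * *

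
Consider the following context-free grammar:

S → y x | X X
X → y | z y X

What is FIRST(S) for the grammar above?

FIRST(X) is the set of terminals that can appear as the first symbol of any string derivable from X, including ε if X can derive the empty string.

We compute FIRST(S) using the standard algorithm.
FIRST(S) = {y, z}
FIRST(X) = {y, z}
Therefore, FIRST(S) = {y, z}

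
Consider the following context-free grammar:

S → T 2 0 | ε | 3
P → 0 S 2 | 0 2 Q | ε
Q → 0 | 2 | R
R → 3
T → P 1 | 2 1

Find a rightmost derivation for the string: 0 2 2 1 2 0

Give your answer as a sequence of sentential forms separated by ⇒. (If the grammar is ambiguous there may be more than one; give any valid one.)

S ⇒ T 2 0 ⇒ P 1 2 0 ⇒ 0 2 Q 1 2 0 ⇒ 0 2 2 1 2 0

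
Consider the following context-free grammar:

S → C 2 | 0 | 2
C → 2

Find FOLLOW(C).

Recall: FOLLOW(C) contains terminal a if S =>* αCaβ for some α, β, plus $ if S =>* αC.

We compute FOLLOW(C) using the standard algorithm.
FOLLOW(S) starts with {$}.
FIRST(C) = {2}
FIRST(S) = {0, 2}
FOLLOW(C) = {2}
FOLLOW(S) = {$}
Therefore, FOLLOW(C) = {2}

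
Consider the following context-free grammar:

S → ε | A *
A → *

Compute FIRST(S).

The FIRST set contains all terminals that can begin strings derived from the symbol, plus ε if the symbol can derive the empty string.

We compute FIRST(S) using the standard algorithm.
FIRST(A) = {*}
FIRST(S) = {*, ε}
Therefore, FIRST(S) = {*, ε}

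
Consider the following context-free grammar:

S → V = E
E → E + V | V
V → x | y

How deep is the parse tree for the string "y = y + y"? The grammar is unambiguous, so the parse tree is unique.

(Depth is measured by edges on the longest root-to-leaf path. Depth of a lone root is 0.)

4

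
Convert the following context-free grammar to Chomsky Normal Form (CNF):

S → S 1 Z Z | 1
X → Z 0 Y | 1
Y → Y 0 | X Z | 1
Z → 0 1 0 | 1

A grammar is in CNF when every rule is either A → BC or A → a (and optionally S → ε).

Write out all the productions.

T1 → 1; S → 1; T0 → 0; X → 1; Y → 1; Z → 1; S → S X0; X0 → T1 X1; X1 → Z Z; X → Z X2; X2 → T0 Y; Y → Y T0; Y → X Z; Z → T0 X3; X3 → T1 T0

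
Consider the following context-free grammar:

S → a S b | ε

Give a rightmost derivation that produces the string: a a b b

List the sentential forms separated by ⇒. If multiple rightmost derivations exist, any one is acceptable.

S ⇒ a S b ⇒ a a S b b ⇒ a a b b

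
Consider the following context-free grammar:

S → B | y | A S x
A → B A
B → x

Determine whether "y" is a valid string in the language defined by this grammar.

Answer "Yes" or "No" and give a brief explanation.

Yes - a valid derivation exists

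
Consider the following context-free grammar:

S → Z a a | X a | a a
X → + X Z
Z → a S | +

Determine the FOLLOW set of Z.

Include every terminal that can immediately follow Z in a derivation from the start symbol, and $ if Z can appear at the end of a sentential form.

We compute FOLLOW(Z) using the standard algorithm.
FOLLOW(S) starts with {$}.
FIRST(S) = {+, a}
FIRST(X) = {+}
FIRST(Z) = {+, a}
FOLLOW(S) = {$, +, a}
FOLLOW(X) = {+, a}
FOLLOW(Z) = {+, a}
Therefore, FOLLOW(Z) = {+, a}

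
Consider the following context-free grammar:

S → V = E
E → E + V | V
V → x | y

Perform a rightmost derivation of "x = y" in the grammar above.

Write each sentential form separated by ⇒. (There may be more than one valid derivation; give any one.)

S ⇒ V = E ⇒ V = V ⇒ V = y ⇒ x = y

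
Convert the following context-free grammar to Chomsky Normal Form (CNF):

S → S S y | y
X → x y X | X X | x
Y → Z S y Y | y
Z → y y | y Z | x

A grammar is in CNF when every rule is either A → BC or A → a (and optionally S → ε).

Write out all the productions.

TY → y; S → y; TX → x; X → x; Y → y; Z → x; S → S X0; X0 → S TY; X → TX X1; X1 → TY X; X → X X; Y → Z X2; X2 → S X3; X3 → TY Y; Z → TY TY; Z → TY Z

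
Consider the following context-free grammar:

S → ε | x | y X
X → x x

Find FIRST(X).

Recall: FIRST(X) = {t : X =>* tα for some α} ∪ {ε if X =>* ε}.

We compute FIRST(X) using the standard algorithm.
FIRST(S) = {x, y, ε}
FIRST(X) = {x}
Therefore, FIRST(X) = {x}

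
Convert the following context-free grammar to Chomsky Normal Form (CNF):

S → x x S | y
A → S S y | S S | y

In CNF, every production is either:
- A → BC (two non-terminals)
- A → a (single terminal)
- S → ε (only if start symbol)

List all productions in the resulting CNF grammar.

TX → x; S → y; TY → y; A → y; S → TX X0; X0 → TX S; A → S X1; X1 → S TY; A → S S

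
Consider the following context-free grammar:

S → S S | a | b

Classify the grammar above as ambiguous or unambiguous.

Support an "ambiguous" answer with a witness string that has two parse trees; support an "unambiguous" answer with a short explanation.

Ambiguous - the string 'a a a a a' has two distinct parse trees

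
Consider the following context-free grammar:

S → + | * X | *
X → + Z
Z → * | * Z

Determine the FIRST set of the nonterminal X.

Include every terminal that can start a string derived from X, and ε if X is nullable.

We compute FIRST(X) using the standard algorithm.
FIRST(S) = {*, +}
FIRST(X) = {+}
FIRST(Z) = {*}
Therefore, FIRST(X) = {+}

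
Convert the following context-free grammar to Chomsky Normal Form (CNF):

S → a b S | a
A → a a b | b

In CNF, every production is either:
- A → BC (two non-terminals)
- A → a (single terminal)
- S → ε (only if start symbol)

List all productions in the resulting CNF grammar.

TA → a; TB → b; S → a; A → b; S → TA X0; X0 → TB S; A → TA X1; X1 → TA TB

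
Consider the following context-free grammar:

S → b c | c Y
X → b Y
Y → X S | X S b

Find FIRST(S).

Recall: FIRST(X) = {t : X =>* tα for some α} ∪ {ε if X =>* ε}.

We compute FIRST(S) using the standard algorithm.
FIRST(S) = {b, c}
FIRST(X) = {b}
FIRST(Y) = {b}
Therefore, FIRST(S) = {b, c}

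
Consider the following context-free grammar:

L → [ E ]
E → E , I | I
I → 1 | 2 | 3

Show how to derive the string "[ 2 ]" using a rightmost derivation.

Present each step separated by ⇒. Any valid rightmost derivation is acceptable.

L ⇒ [ E ] ⇒ [ I ] ⇒ [ 2 ]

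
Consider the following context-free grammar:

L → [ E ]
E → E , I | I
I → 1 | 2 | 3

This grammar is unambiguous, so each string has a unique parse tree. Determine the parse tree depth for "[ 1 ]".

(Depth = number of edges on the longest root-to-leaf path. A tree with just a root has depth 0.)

3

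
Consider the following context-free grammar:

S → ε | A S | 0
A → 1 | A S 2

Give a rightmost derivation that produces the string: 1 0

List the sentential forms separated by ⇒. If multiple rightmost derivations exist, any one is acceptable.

S ⇒ A S ⇒ A 0 ⇒ 1 0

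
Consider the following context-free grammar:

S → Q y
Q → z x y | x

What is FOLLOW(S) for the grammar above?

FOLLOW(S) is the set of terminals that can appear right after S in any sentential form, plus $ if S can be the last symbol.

We compute FOLLOW(S) using the standard algorithm.
FOLLOW(S) starts with {$}.
FIRST(Q) = {x, z}
FIRST(S) = {x, z}
FOLLOW(Q) = {y}
FOLLOW(S) = {$}
Therefore, FOLLOW(S) = {$}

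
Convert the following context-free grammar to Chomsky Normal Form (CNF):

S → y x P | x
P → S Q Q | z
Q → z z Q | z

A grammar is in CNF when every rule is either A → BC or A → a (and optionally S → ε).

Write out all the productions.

TY → y; TX → x; S → x; P → z; TZ → z; Q → z; S → TY X0; X0 → TX P; P → S X1; X1 → Q Q; Q → TZ X2; X2 → TZ Q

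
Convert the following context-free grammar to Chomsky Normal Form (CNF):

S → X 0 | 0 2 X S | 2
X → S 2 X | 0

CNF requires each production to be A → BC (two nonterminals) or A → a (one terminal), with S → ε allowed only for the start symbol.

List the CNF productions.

T0 → 0; T2 → 2; S → 2; X → 0; S → X T0; S → T0 X0; X0 → T2 X1; X1 → X S; X → S X2; X2 → T2 X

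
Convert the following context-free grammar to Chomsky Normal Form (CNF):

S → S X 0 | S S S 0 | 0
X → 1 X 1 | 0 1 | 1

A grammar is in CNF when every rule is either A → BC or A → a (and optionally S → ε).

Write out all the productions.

T0 → 0; S → 0; T1 → 1; X → 1; S → S X0; X0 → X T0; S → S X1; X1 → S X2; X2 → S T0; X → T1 X3; X3 → X T1; X → T0 T1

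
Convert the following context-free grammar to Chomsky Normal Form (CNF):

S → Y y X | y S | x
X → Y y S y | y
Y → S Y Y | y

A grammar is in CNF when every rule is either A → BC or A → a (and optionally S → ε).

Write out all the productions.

TY → y; S → x; X → y; Y → y; S → Y X0; X0 → TY X; S → TY S; X → Y X1; X1 → TY X2; X2 → S TY; Y → S X3; X3 → Y Y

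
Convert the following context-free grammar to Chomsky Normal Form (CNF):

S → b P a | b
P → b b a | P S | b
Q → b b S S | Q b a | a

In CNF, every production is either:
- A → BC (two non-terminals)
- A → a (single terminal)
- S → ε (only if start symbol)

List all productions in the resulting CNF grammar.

TB → b; TA → a; S → b; P → b; Q → a; S → TB X0; X0 → P TA; P → TB X1; X1 → TB TA; P → P S; Q → TB X2; X2 → TB X3; X3 → S S; Q → Q X4; X4 → TB TA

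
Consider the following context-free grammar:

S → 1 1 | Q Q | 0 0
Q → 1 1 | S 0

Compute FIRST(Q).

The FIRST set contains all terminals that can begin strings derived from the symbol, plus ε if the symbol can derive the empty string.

We compute FIRST(Q) using the standard algorithm.
FIRST(Q) = {0, 1}
FIRST(S) = {0, 1}
Therefore, FIRST(Q) = {0, 1}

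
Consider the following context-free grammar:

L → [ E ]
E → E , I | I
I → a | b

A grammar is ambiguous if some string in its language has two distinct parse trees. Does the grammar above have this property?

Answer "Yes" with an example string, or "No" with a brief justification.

No - the grammar is unambiguous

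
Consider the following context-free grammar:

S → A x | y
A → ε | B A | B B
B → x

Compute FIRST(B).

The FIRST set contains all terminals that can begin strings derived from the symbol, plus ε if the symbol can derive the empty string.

We compute FIRST(B) using the standard algorithm.
FIRST(A) = {x, ε}
FIRST(B) = {x}
FIRST(S) = {x, y}
Therefore, FIRST(B) = {x}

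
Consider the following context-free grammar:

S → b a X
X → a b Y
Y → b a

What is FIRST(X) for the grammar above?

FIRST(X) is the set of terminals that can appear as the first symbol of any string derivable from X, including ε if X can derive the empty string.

We compute FIRST(X) using the standard algorithm.
FIRST(S) = {b}
FIRST(X) = {a}
FIRST(Y) = {b}
Therefore, FIRST(X) = {a}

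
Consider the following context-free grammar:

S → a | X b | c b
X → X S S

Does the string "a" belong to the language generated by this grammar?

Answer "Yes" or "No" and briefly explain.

Yes - a valid derivation exists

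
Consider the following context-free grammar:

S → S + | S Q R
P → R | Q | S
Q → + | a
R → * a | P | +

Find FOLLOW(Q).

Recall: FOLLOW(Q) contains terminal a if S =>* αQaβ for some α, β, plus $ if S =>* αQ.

We compute FOLLOW(Q) using the standard algorithm.
FOLLOW(S) starts with {$}.
FIRST(P) = {*, +, a}
FIRST(Q) = {+, a}
FIRST(R) = {*, +, a}
FIRST(S) = {}
FOLLOW(P) = {$, +, a}
FOLLOW(Q) = {$, *, +, a}
FOLLOW(R) = {$, +, a}
FOLLOW(S) = {$, +, a}
Therefore, FOLLOW(Q) = {$, *, +, a}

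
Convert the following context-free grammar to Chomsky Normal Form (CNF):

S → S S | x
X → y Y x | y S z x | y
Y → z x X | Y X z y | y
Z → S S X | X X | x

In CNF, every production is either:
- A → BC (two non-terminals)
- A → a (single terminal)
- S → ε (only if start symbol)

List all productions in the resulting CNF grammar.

S → x; TY → y; TX → x; TZ → z; X → y; Y → y; Z → x; S → S S; X → TY X0; X0 → Y TX; X → TY X1; X1 → S X2; X2 → TZ TX; Y → TZ X3; X3 → TX X; Y → Y X4; X4 → X X5; X5 → TZ TY; Z → S X6; X6 → S X; Z → X X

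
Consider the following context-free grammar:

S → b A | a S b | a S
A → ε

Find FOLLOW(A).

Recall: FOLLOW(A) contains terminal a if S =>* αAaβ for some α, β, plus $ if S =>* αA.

We compute FOLLOW(A) using the standard algorithm.
FOLLOW(S) starts with {$}.
FIRST(A) = {ε}
FIRST(S) = {a, b}
FOLLOW(A) = {$, b}
FOLLOW(S) = {$, b}
Therefore, FOLLOW(A) = {$, b}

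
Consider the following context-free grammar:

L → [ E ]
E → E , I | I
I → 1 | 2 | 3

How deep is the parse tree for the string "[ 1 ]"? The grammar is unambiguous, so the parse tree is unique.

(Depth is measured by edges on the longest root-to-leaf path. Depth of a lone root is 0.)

3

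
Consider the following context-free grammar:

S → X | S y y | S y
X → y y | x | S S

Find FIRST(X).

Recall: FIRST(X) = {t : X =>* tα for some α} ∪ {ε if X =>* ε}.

We compute FIRST(X) using the standard algorithm.
FIRST(S) = {x, y}
FIRST(X) = {x, y}
Therefore, FIRST(X) = {x, y}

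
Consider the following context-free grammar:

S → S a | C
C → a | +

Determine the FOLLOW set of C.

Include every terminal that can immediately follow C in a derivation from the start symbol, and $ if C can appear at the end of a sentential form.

We compute FOLLOW(C) using the standard algorithm.
FOLLOW(S) starts with {$}.
FIRST(C) = {+, a}
FIRST(S) = {+, a}
FOLLOW(C) = {$, a}
FOLLOW(S) = {$, a}
Therefore, FOLLOW(C) = {$, a}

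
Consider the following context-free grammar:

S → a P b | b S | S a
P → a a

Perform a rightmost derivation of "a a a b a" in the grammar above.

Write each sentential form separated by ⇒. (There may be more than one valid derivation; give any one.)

S ⇒ S a ⇒ a P b a ⇒ a a a b a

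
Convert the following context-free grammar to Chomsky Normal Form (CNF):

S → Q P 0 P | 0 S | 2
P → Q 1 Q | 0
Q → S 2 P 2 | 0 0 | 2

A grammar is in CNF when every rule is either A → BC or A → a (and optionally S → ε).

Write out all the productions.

T0 → 0; S → 2; T1 → 1; P → 0; T2 → 2; Q → 2; S → Q X0; X0 → P X1; X1 → T0 P; S → T0 S; P → Q X2; X2 → T1 Q; Q → S X3; X3 → T2 X4; X4 → P T2; Q → T0 T0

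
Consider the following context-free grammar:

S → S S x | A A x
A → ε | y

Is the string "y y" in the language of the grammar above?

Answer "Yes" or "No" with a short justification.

No - no valid derivation exists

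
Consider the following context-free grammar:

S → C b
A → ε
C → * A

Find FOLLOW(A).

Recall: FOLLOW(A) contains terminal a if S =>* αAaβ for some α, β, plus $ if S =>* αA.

We compute FOLLOW(A) using the standard algorithm.
FOLLOW(S) starts with {$}.
FIRST(A) = {ε}
FIRST(C) = {*}
FIRST(S) = {*}
FOLLOW(A) = {b}
FOLLOW(C) = {b}
FOLLOW(S) = {$}
Therefore, FOLLOW(A) = {b}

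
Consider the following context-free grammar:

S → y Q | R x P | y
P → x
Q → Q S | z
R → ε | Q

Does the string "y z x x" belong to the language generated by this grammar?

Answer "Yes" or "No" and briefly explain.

Yes - a valid derivation exists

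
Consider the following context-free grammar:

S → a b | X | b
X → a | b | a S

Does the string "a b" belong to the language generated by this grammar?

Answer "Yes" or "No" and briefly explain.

Yes - a valid derivation exists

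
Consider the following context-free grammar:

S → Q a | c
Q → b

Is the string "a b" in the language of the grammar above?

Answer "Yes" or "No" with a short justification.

No - no valid derivation exists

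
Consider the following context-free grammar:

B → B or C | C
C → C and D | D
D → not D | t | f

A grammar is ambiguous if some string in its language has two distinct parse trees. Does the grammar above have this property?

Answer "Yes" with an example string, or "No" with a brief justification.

No - the grammar is unambiguous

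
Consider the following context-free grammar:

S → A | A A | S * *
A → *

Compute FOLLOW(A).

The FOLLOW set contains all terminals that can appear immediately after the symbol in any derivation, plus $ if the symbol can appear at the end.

We compute FOLLOW(A) using the standard algorithm.
FOLLOW(S) starts with {$}.
FIRST(A) = {*}
FIRST(S) = {*}
FOLLOW(A) = {$, *}
FOLLOW(S) = {$, *}
Therefore, FOLLOW(A) = {$, *}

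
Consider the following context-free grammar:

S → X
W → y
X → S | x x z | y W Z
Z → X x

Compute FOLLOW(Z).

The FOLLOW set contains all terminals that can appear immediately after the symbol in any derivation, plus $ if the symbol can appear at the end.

We compute FOLLOW(Z) using the standard algorithm.
FOLLOW(S) starts with {$}.
FIRST(S) = {x, y}
FIRST(W) = {y}
FIRST(X) = {x, y}
FIRST(Z) = {x, y}
FOLLOW(S) = {$, x}
FOLLOW(W) = {x, y}
FOLLOW(X) = {$, x}
FOLLOW(Z) = {$, x}
Therefore, FOLLOW(Z) = {$, x}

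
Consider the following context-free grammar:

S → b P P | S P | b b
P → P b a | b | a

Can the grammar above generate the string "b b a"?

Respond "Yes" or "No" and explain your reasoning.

Yes - a valid derivation exists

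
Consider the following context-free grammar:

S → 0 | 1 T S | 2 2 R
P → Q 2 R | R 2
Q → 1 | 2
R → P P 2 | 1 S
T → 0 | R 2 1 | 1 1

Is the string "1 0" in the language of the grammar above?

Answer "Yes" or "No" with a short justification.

No - no valid derivation exists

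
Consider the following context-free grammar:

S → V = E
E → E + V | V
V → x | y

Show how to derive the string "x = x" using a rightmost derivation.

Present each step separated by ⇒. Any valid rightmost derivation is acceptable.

S ⇒ V = E ⇒ V = V ⇒ V = x ⇒ x = x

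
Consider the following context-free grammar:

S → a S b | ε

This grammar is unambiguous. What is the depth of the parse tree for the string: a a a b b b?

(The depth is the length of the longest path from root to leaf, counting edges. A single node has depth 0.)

4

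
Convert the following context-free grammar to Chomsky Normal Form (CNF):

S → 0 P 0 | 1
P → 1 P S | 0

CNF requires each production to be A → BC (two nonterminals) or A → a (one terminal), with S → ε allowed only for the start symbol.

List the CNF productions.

T0 → 0; S → 1; T1 → 1; P → 0; S → T0 X0; X0 → P T0; P → T1 X1; X1 → P S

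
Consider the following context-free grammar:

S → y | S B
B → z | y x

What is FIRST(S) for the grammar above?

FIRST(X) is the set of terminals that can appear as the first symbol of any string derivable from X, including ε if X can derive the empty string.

We compute FIRST(S) using the standard algorithm.
FIRST(B) = {y, z}
FIRST(S) = {y}
Therefore, FIRST(S) = {y}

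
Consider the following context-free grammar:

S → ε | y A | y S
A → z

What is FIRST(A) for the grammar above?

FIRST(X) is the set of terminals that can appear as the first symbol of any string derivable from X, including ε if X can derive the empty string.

We compute FIRST(A) using the standard algorithm.
FIRST(A) = {z}
FIRST(S) = {y, ε}
Therefore, FIRST(A) = {z}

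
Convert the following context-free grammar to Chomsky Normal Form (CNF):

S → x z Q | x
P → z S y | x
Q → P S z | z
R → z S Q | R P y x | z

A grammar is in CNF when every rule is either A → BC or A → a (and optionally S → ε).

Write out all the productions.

TX → x; TZ → z; S → x; TY → y; P → x; Q → z; R → z; S → TX X0; X0 → TZ Q; P → TZ X1; X1 → S TY; Q → P X2; X2 → S TZ; R → TZ X3; X3 → S Q; R → R X4; X4 → P X5; X5 → TY TX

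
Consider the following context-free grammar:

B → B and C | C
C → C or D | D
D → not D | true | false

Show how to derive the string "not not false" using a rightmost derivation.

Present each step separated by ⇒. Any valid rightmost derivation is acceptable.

B ⇒ C ⇒ D ⇒ not D ⇒ not not D ⇒ not not false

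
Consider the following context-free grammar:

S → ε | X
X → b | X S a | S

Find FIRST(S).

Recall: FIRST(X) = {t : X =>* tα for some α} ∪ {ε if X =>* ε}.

We compute FIRST(S) using the standard algorithm.
FIRST(S) = {a, b, ε}
FIRST(X) = {a, b, ε}
Therefore, FIRST(S) = {a, b, ε}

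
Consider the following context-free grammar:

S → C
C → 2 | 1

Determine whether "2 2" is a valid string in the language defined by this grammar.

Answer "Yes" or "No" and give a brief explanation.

No - no valid derivation exists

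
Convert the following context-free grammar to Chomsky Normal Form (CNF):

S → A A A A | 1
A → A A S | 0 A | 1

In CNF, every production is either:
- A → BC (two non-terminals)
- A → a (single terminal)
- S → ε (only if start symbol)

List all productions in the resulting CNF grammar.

S → 1; T0 → 0; A → 1; S → A X0; X0 → A X1; X1 → A A; A → A X2; X2 → A S; A → T0 A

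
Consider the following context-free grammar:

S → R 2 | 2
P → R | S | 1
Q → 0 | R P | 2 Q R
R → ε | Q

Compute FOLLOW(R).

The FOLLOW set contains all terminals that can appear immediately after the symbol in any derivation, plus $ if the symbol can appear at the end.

We compute FOLLOW(R) using the standard algorithm.
FOLLOW(S) starts with {$}.
FIRST(P) = {0, 1, 2, ε}
FIRST(Q) = {0, 1, 2, ε}
FIRST(R) = {0, 1, 2, ε}
FIRST(S) = {0, 1, 2}
FOLLOW(P) = {0, 1, 2}
FOLLOW(Q) = {0, 1, 2}
FOLLOW(R) = {0, 1, 2}
FOLLOW(S) = {$, 0, 1, 2}
Therefore, FOLLOW(R) = {0, 1, 2}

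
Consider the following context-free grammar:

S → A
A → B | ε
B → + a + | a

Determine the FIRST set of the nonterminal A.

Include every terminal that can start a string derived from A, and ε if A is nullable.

We compute FIRST(A) using the standard algorithm.
FIRST(A) = {+, a, ε}
FIRST(B) = {+, a}
FIRST(S) = {+, a, ε}
Therefore, FIRST(A) = {+, a, ε}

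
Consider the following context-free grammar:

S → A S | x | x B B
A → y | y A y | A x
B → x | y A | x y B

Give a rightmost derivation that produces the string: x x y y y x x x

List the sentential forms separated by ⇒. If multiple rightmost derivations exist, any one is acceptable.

S ⇒ x B B ⇒ x B x ⇒ x x y B x ⇒ x x y y A x ⇒ x x y y A x x ⇒ x x y y A x x x ⇒ x x y y y x x x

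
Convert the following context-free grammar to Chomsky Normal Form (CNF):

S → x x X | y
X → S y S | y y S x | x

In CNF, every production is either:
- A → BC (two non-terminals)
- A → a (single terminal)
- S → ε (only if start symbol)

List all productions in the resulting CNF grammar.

TX → x; S → y; TY → y; X → x; S → TX X0; X0 → TX X; X → S X1; X1 → TY S; X → TY X2; X2 → TY X3; X3 → S TX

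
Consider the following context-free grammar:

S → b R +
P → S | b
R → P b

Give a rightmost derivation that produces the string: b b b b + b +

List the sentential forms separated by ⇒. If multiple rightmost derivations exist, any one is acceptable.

S ⇒ b R + ⇒ b P b + ⇒ b S b + ⇒ b b R + b + ⇒ b b P b + b + ⇒ b b b b + b +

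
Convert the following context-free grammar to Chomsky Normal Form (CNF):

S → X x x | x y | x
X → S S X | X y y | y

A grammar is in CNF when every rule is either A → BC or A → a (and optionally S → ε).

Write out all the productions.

TX → x; TY → y; S → x; X → y; S → X X0; X0 → TX TX; S → TX TY; X → S X1; X1 → S X; X → X X2; X2 → TY TY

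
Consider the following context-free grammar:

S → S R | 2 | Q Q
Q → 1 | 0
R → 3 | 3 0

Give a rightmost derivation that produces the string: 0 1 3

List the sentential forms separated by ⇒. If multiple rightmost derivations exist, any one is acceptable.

S ⇒ S R ⇒ S 3 ⇒ Q Q 3 ⇒ Q 1 3 ⇒ 0 1 3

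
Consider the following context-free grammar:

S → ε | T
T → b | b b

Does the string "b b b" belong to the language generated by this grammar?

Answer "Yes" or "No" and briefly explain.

No - no valid derivation exists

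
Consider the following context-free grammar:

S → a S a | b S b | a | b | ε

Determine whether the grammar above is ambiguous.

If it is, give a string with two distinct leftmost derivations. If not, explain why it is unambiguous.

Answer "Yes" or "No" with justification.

No - the grammar is unambiguous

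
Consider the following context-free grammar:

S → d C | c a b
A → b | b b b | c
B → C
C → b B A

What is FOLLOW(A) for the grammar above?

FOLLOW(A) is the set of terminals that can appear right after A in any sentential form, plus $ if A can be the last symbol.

We compute FOLLOW(A) using the standard algorithm.
FOLLOW(S) starts with {$}.
FIRST(A) = {b, c}
FIRST(B) = {b}
FIRST(C) = {b}
FIRST(S) = {c, d}
FOLLOW(A) = {$, b, c}
FOLLOW(B) = {b, c}
FOLLOW(C) = {$, b, c}
FOLLOW(S) = {$}
Therefore, FOLLOW(A) = {$, b, c}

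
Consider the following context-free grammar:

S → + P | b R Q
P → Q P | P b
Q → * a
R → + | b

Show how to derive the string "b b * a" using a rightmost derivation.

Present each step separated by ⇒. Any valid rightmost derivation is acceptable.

S ⇒ b R Q ⇒ b R * a ⇒ b b * a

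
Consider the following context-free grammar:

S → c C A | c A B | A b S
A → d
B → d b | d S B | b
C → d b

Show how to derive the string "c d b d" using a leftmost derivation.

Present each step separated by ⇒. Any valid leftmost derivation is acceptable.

S ⇒ c C A ⇒ c d b A ⇒ c d b d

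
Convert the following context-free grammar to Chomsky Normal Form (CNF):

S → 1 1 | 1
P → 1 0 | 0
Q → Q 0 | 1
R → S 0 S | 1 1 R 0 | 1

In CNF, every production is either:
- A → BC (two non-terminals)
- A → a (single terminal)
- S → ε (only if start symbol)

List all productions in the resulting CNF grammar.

T1 → 1; S → 1; T0 → 0; P → 0; Q → 1; R → 1; S → T1 T1; P → T1 T0; Q → Q T0; R → S X0; X0 → T0 S; R → T1 X1; X1 → T1 X2; X2 → R T0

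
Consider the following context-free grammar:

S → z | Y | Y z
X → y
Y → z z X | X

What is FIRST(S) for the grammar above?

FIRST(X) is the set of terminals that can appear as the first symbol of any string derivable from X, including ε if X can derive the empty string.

We compute FIRST(S) using the standard algorithm.
FIRST(S) = {y, z}
FIRST(X) = {y}
FIRST(Y) = {y, z}
Therefore, FIRST(S) = {y, z}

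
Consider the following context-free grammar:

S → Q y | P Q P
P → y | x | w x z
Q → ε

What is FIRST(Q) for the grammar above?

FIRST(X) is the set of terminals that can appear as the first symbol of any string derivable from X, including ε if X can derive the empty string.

We compute FIRST(Q) using the standard algorithm.
FIRST(P) = {w, x, y}
FIRST(Q) = {ε}
FIRST(S) = {w, x, y}
Therefore, FIRST(Q) = {ε}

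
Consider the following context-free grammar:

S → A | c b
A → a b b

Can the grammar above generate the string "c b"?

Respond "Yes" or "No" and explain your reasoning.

Yes - a valid derivation exists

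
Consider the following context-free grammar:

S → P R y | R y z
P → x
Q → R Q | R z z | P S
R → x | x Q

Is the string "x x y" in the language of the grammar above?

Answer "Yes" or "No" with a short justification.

Yes - a valid derivation exists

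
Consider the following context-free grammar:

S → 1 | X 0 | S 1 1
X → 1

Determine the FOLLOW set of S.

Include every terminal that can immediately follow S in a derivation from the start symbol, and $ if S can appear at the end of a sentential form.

We compute FOLLOW(S) using the standard algorithm.
FOLLOW(S) starts with {$}.
FIRST(S) = {1}
FIRST(X) = {1}
FOLLOW(S) = {$, 1}
FOLLOW(X) = {0}
Therefore, FOLLOW(S) = {$, 1}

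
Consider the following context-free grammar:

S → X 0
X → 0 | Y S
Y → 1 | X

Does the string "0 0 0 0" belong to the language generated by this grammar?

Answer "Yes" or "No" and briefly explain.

Yes - a valid derivation exists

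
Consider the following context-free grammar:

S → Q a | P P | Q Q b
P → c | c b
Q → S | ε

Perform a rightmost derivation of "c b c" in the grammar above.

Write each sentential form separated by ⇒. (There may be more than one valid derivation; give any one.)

S ⇒ P P ⇒ P c ⇒ c b c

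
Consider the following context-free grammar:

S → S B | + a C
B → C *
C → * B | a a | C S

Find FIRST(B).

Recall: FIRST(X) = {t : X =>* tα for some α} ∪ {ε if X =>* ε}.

We compute FIRST(B) using the standard algorithm.
FIRST(B) = {*, a}
FIRST(C) = {*, a}
FIRST(S) = {+}
Therefore, FIRST(B) = {*, a}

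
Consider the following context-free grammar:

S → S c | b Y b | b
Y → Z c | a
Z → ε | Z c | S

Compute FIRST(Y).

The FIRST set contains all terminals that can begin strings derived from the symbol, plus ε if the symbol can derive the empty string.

We compute FIRST(Y) using the standard algorithm.
FIRST(S) = {b}
FIRST(Y) = {a, b, c}
FIRST(Z) = {b, c, ε}
Therefore, FIRST(Y) = {a, b, c}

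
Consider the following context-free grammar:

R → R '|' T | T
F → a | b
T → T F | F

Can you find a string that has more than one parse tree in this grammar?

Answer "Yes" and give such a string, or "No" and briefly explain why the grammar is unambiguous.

No - the grammar is unambiguous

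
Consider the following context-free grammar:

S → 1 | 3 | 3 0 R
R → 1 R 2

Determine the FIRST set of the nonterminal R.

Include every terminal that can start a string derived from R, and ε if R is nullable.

We compute FIRST(R) using the standard algorithm.
FIRST(R) = {1}
FIRST(S) = {1, 3}
Therefore, FIRST(R) = {1}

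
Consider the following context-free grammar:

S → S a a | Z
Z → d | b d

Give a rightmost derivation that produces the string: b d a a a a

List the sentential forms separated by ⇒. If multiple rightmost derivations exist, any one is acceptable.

S ⇒ S a a ⇒ S a a a a ⇒ Z a a a a ⇒ b d a a a a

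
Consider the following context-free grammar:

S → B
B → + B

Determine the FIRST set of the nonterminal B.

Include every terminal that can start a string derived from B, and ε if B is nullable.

We compute FIRST(B) using the standard algorithm.
FIRST(B) = {+}
FIRST(S) = {+}
Therefore, FIRST(B) = {+}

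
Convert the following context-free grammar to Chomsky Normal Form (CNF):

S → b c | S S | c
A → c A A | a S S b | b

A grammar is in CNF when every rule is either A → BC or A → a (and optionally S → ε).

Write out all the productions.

TB → b; TC → c; S → c; TA → a; A → b; S → TB TC; S → S S; A → TC X0; X0 → A A; A → TA X1; X1 → S X2; X2 → S TB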